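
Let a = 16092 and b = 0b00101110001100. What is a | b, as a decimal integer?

16348

16092 = 11111011011100
b = 00101110001100
 OR → 11111111011100 = 16348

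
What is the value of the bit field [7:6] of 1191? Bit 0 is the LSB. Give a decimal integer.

2

v = 10010100111
Shift right by 6: 10010
Mask low 2 bits: 10 = 2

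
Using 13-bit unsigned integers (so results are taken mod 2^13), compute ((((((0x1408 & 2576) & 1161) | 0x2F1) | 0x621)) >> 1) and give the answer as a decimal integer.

888

0x1408 = 1010000001000
2576 = 0101000010000
→ & → 0000000000000 = 0
1161 = 0010010001001
→ & → 0000000000000 = 0
0x2F1 = 0001011110001
→ | → 0001011110001 = 753
0x621 = 0011000100001
→ | → 0011011110001 = 1777
→ >> 1 → 0001101111000 = 888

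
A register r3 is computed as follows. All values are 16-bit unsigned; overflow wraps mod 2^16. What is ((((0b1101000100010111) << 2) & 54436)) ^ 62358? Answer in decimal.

46994

0b1101000100010111 = 1101000100010111
→ << 2 (mod 2^16) → 0100010001011100 = 17500
54436 = 1101010010100100
→ & → 0100010000000100 = 17412
62358 = 1111001110010110
→ ^ → 1011011110010010 = 46994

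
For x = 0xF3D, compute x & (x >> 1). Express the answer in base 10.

1820

x = 111100111101 = 3901
x>>1 = 011110011110
AND  = 011100011100 = 1820
(x & (x >> 1) has a 1 wherever x has two consecutive 1 bits.)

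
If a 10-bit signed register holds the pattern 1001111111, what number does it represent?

-385

pattern = 1001111111 (MSB is 1 ⇒ negative)
Invert: 0110000000, add 1 → 0110000001 = 385, so the value is -385.
(Equivalently: 639 - 2^10 = 639 - 1024 = -385.)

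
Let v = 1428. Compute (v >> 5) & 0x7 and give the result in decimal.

4

v = 10110010100
Shift right by 5: 101100
Mask low 3 bits: 100 = 4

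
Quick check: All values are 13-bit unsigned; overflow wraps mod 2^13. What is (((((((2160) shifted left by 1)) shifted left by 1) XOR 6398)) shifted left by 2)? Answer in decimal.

2160 = 0100001110000
→ shifted left by 1 (mod 2^13) → 1000011100000 = 4320
→ shifted left by 1 (mod 2^13) → 0000111000000 = 448
6398 = 1100011111110
→ XOR → 1100100111110 = 6462
→ shifted left by 2 (mod 2^13) → 0010011111000 = 1272

1272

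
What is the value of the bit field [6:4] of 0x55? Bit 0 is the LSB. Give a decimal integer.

v = 01010101
Shift right by 4: 0101
Mask low 3 bits: 101 = 5

5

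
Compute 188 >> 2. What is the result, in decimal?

47

188 = 10111100
shift right by 2 → 00101111 = 47
(equivalently, floor(188 / 4))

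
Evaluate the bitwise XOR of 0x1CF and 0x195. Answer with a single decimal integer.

0x1CF = 111001111
0x195 = 110010101
XOR → 001011010 = 90

90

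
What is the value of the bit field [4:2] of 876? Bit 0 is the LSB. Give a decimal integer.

3

v = 01101101100
Shift right by 2: 011011011
Mask low 3 bits: 011 = 3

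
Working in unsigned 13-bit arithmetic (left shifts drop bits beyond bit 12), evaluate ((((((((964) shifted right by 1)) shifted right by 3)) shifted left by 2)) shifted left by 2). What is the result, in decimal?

960

964 = 0001111000100
→ shifted right by 1 → 0000111100010 = 482
→ shifted right by 3 → 0000000111100 = 60
→ shifted left by 2 (mod 2^13) → 0000011110000 = 240
→ shifted left by 2 (mod 2^13) → 0001111000000 = 960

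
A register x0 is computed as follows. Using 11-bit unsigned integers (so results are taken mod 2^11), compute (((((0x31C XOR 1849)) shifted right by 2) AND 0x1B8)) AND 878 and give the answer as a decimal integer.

264

0x31C = 01100011100
1849 = 11100111001
→ XOR → 10000100101 = 1061
→ shifted right by 2 → 00100001001 = 265
0x1B8 = 00110111000
→ AND → 00100001000 = 264
878 = 01101101110
→ AND → 00100001000 = 264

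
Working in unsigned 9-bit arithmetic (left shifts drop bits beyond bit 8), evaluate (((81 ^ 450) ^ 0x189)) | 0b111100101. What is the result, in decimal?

81 = 001010001
450 = 111000010
→ ^ → 110010011 = 403
0x189 = 110001001
→ ^ → 000011010 = 26
0b111100101 = 111100101
→ | → 111111111 = 511

511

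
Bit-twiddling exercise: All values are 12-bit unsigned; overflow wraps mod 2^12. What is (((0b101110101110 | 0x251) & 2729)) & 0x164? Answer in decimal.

32

0b101110101110 = 101110101110
0x251 = 001001010001
→ | → 101111111111 = 3071
2729 = 101010101001
→ & → 101010101001 = 2729
0x164 = 000101100100
→ & → 000000100000 = 32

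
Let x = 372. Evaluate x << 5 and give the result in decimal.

372 = 00000101110100
shift left by 5 → 10111010000000 = 11904
(equivalently, 372 × 2^5 = 372 × 32)

11904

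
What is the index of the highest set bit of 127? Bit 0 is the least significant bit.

127 = 1111111
The topmost 1 is at position 6 (since 2^6 = 64 ≤ 127 < 128).

6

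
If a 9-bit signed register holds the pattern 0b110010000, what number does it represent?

pattern = 110010000 (MSB is 1 ⇒ negative)
Invert: 001101111, add 1 → 001110000 = 112, so the value is -112.
(Equivalently: 400 - 2^9 = 400 - 512 = -112.)

-112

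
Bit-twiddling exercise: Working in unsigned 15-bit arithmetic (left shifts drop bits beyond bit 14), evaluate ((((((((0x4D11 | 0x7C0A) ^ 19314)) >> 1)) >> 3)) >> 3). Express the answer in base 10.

108

0x4D11 = 100110100010001
0x7C0A = 111110000001010
→ | → 111110100011011 = 32027
19314 = 100101101110010
→ ^ → 011011001101001 = 13929
→ >> 1 → 001101100110100 = 6964
→ >> 3 → 000001101100110 = 870
→ >> 3 → 000000001101100 = 108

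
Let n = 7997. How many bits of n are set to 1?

10

7997 = 1111100111101
Count the 1s: 1 + 1 + 1 + 1 + 1 + 1 + 1 + 1 + 1 + 1 = 10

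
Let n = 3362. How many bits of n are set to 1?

3362 = 110100100010
Count the 1s: 1 + 1 + 1 + 1 + 1 = 5

5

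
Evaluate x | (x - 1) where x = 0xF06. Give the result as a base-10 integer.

3847

x = 111100000110 = 3846
x - 1 = 111100000101
OR    = 111100000111 = 3847
(x | (x - 1) sets all bits below the lowest set bit.)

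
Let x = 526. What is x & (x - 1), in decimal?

x = 1000001110 = 526
x - 1 = 1000001101
AND   = 1000001100 = 524
(x & (x - 1) clears the lowest set bit of x.)

524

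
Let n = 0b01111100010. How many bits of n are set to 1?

n = 1111100010
Count the 1s: 1 + 1 + 1 + 1 + 1 + 1 = 6

6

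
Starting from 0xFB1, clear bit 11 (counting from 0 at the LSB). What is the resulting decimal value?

1969

x = 111110110001
bit 11 is currently 1; clear it via x & ~(1 << 11) = x & ~2048
→ 011110110001 = 1969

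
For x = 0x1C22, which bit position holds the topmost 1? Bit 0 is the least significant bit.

12

0x1C22 = 1110000100010
The topmost 1 is at position 12 (since 2^12 = 4096 ≤ 7202 < 8192).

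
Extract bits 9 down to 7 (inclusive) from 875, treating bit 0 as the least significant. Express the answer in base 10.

v = 1101101011
Shift right by 7: 110
Mask low 3 bits: 110 = 6

6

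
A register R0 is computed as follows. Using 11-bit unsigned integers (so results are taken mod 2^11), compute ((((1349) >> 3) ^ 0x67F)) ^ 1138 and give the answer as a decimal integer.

677

1349 = 10101000101
→ >> 3 → 00010101000 = 168
0x67F = 11001111111
→ ^ → 11011010111 = 1751
1138 = 10001110010
→ ^ → 01010100101 = 677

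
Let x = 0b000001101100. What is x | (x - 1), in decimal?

x = 1101100 = 108
x - 1 = 1101011
OR    = 1101111 = 111
(x | (x - 1) sets all bits below the lowest set bit.)

111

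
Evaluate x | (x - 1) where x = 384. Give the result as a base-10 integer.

x = 110000000 = 384
x - 1 = 101111111
OR    = 111111111 = 511
(x | (x - 1) sets all bits below the lowest set bit.)

511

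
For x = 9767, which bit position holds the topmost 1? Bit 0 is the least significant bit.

13

9767 = 10011000100111
The topmost 1 is at position 13 (since 2^13 = 8192 ≤ 9767 < 16384).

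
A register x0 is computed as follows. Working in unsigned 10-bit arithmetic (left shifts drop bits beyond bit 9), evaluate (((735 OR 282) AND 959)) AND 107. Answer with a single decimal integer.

735 = 1011011111
282 = 0100011010
→ OR → 1111011111 = 991
959 = 1110111111
→ AND → 1110011111 = 927
107 = 0001101011
→ AND → 0000001011 = 11

11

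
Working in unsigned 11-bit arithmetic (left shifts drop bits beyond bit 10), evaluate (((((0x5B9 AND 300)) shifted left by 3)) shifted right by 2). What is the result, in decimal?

0x5B9 = 10110111001
300 = 00100101100
→ AND → 00100101000 = 296
→ shifted left by 3 (mod 2^11) → 00101000000 = 320
→ shifted right by 2 → 00001010000 = 80

80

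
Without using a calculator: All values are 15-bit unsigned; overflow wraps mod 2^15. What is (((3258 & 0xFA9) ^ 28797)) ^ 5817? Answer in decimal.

3258 = 000110010111010
0xFA9 = 000111110101001
→ & → 000110010101000 = 3240
28797 = 111000001111101
→ ^ → 111110011010101 = 31957
5817 = 001011010111001
→ ^ → 110101001101100 = 27244

27244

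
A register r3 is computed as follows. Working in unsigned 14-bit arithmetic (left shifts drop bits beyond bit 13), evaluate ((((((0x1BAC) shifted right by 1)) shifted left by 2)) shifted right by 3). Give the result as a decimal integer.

1771

0x1BAC = 01101110101100
→ shifted right by 1 → 00110111010110 = 3542
→ shifted left by 2 (mod 2^14) → 11011101011000 = 14168
→ shifted right by 3 → 00011011101011 = 1771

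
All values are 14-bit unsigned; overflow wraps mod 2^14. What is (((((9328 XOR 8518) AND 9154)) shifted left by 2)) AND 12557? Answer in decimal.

8

9328 = 10010001110000
8518 = 10000101000110
→ XOR → 00010100110110 = 1334
9154 = 10001111000010
→ AND → 00000100000010 = 258
→ shifted left by 2 (mod 2^14) → 00010000001000 = 1032
12557 = 11000100001101
→ AND → 00000000001000 = 8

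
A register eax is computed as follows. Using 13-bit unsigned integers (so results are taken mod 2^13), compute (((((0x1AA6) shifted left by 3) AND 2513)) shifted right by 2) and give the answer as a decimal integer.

68

0x1AA6 = 1101010100110
→ shifted left by 3 (mod 2^13) → 1010100110000 = 5424
2513 = 0100111010001
→ AND → 0000100010000 = 272
→ shifted right by 2 → 0000001000100 = 68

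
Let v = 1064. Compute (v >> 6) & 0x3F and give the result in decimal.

v = 0010000101000
Shift right by 6: 0010000
Mask low 6 bits: 010000 = 16

16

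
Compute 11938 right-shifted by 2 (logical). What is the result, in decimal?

2984

11938 = 10111010100010
shift right by 2 → 00101110101000 = 2984
(equivalently, floor(11938 / 4))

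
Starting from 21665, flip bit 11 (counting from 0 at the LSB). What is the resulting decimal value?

23713

x = 0101010010100001
bit 11 is currently 0; toggle it via x ^ (1 << 11) = x ^ 2048
→ 0101110010100001 = 23713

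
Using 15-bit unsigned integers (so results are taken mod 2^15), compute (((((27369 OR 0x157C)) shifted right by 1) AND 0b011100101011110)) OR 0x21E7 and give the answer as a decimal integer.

14847

27369 = 110101011101001
0x157C = 001010101111100
→ OR → 111111111111101 = 32765
→ shifted right by 1 → 011111111111110 = 16382
0b011100101011110 = 011100101011110
→ AND → 011100101011110 = 14686
0x21E7 = 010000111100111
→ OR → 011100111111111 = 14847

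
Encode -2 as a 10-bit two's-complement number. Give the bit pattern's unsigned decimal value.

1022

2 in 10 bits: 0000000010
Invert: 1111111101
Add 1:  1111111110 = 1022
(Check: 2^10 - 2 = 1024 - 2 = 1022.)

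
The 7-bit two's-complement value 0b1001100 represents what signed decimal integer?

-52

pattern = 1001100 (MSB is 1 ⇒ negative)
Invert: 0110011, add 1 → 0110100 = 52, so the value is -52.
(Equivalently: 76 - 2^7 = 76 - 128 = -52.)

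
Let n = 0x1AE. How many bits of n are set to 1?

0x1AE = 110101110
Count the 1s: 1 + 1 + 1 + 1 + 1 + 1 = 6

6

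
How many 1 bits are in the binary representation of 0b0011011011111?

9

n = 11011011111
Count the 1s: 1 + 1 + 1 + 1 + 1 + 1 + 1 + 1 + 1 = 9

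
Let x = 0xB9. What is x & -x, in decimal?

x = 10111001 = 185
-x (two's complement) = …01000111
AND   = 00000001 = 1
(x & -x isolates the lowest set bit of x.)

1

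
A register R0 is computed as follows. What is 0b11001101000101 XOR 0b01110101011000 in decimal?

a = 11001101000101
b = 01110101011000
XOR → 10111000011101 = 11805

11805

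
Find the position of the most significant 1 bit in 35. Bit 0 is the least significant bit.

5

35 = 100011
The topmost 1 is at position 5 (since 2^5 = 32 ≤ 35 < 64).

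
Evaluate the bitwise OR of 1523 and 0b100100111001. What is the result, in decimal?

3579

1523 = 010111110011
b = 100100111001
 OR → 110111111011 = 3579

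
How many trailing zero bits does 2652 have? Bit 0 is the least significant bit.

2

2652 = 101001011100
Trailing zeros: 2, so the lowest set bit is bit 2 (value 4).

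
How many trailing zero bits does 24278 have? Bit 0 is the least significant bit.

1

24278 = 101111011010110
Trailing zeros: 1, so the lowest set bit is bit 1 (value 2).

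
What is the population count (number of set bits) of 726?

6

726 = 1011010110
Count the 1s: 1 + 1 + 1 + 1 + 1 + 1 = 6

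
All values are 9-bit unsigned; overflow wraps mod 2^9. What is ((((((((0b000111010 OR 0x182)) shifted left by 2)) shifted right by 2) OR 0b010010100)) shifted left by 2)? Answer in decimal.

0b000111010 = 000111010
0x182 = 110000010
→ OR → 110111010 = 442
→ shifted left by 2 (mod 2^9) → 011101000 = 232
→ shifted right by 2 → 000111010 = 58
0b010010100 = 010010100
→ OR → 010111110 = 190
→ shifted left by 2 (mod 2^9) → 011111000 = 248

248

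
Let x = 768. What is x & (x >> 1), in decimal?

256

x = 1100000000 = 768
x>>1 = 0110000000
AND  = 0100000000 = 256
(x & (x >> 1) has a 1 wherever x has two consecutive 1 bits.)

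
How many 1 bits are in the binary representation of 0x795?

0x795 = 11110010101
Count the 1s: 1 + 1 + 1 + 1 + 1 + 1 + 1 = 7

7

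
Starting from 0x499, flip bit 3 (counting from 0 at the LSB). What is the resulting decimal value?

x = 00010010011001
bit 3 is currently 1; toggle it via x ^ (1 << 3) = x ^ 8
→ 00010010010001 = 1169

1169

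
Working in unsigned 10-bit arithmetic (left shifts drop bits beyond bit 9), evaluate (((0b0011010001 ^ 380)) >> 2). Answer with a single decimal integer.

0b0011010001 = 0011010001
380 = 0101111100
→ ^ → 0110101101 = 429
→ >> 2 → 0001101011 = 107

107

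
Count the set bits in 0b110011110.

n = 110011110
Count the 1s: 1 + 1 + 1 + 1 + 1 + 1 = 6

6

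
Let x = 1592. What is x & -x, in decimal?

x = 11000111000 = 1592
-x (two's complement) = …00111001000
AND   = 00000001000 = 8
(x & -x isolates the lowest set bit of x.)

8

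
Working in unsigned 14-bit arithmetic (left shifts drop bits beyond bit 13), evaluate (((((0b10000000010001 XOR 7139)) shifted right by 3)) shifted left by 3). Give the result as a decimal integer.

15344

0b10000000010001 = 10000000010001
7139 = 01101111100011
→ XOR → 11101111110010 = 15346
→ shifted right by 3 → 00011101111110 = 1918
→ shifted left by 3 (mod 2^14) → 11101111110000 = 15344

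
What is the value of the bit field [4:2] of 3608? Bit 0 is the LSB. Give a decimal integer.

v = 111000011000
Shift right by 2: 1110000110
Mask low 3 bits: 110 = 6

6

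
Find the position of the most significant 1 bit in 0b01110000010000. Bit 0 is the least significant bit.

0b01110000010000 = 1110000010000
The topmost 1 is at position 12 (since 2^12 = 4096 ≤ 7184 < 8192).

12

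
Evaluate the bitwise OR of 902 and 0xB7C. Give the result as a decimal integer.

3070

902 = 001110000110
0xB7C = 101101111100
 OR → 101111111110 = 3070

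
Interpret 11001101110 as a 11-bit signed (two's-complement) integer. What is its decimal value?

pattern = 11001101110 (MSB is 1 ⇒ negative)
Invert: 00110010001, add 1 → 00110010010 = 402, so the value is -402.
(Equivalently: 1646 - 2^11 = 1646 - 2048 = -402.)

-402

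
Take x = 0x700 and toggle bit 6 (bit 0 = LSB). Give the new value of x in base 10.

x = 0011100000000
bit 6 is currently 0; toggle it via x ^ (1 << 6) = x ^ 64
→ 0011101000000 = 1856

1856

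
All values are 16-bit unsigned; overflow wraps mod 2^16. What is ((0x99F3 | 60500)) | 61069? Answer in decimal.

0x99F3 = 1001100111110011
60500 = 1110110001010100
→ | → 1111110111110111 = 65015
61069 = 1110111010001101
→ | → 1111111111111111 = 65535

65535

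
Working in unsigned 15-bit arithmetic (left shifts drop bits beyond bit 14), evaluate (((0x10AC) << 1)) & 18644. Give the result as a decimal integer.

0x10AC = 001000010101100
→ << 1 (mod 2^15) → 010000101011000 = 8536
18644 = 100100011010100
→ & → 000000001010000 = 80

80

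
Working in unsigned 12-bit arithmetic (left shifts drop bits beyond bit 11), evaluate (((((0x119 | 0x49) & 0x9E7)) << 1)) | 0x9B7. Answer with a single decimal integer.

2999

0x119 = 000100011001
0x49 = 000001001001
→ | → 000101011001 = 345
0x9E7 = 100111100111
→ & → 000101000001 = 321
→ << 1 (mod 2^12) → 001010000010 = 642
0x9B7 = 100110110111
→ | → 101110110111 = 2999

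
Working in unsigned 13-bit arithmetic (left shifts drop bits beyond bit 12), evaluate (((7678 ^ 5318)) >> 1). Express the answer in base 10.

1180

7678 = 1110111111110
5318 = 1010011000110
→ ^ → 0100100111000 = 2360
→ >> 1 → 0010010011100 = 1180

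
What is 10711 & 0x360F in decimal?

8199

10711 = 10100111010111
0x360F = 11011000001111
AND → 10000000000111 = 8199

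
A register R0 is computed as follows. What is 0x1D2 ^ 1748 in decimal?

1798

0x1D2 = 00111010010
1748 = 11011010100
XOR → 11100000110 = 1798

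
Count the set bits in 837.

5

837 = 1101000101
Count the 1s: 1 + 1 + 1 + 1 + 1 = 5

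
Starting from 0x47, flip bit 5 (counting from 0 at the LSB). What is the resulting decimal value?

x = 001000111
bit 5 is currently 0; toggle it via x ^ (1 << 5) = x ^ 32
→ 001100111 = 103

103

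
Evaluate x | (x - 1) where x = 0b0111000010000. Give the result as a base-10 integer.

3615

x = 111000010000 = 3600
x - 1 = 111000001111
OR    = 111000011111 = 3615
(x | (x - 1) sets all bits below the lowest set bit.)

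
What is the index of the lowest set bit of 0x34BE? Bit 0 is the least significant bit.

0x34BE = 11010010111110
Trailing zeros: 1, so the lowest set bit is bit 1 (value 2).

1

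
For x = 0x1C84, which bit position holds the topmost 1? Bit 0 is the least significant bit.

0x1C84 = 1110010000100
The topmost 1 is at position 12 (since 2^12 = 4096 ≤ 7300 < 8192).

12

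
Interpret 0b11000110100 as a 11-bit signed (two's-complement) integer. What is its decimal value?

pattern = 11000110100 (MSB is 1 ⇒ negative)
Invert: 00111001011, add 1 → 00111001100 = 460, so the value is -460.
(Equivalently: 1588 - 2^11 = 1588 - 2048 = -460.)

-460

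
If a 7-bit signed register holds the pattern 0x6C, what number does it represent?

-20

pattern = 1101100 (MSB is 1 ⇒ negative)
Invert: 0010011, add 1 → 0010100 = 20, so the value is -20.
(Equivalently: 108 - 2^7 = 108 - 128 = -20.)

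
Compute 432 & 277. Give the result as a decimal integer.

272

432 = 110110000
277 = 100010101
AND → 100010000 = 272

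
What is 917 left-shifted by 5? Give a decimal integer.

917 = 000001110010101
shift left by 5 → 111001010100000 = 29344
(equivalently, 917 × 2^5 = 917 × 32)

29344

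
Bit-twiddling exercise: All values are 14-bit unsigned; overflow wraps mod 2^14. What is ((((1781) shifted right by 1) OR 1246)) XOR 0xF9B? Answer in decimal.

2149

1781 = 00011011110101
→ shifted right by 1 → 00001101111010 = 890
1246 = 00010011011110
→ OR → 00011111111110 = 2046
0xF9B = 00111110011011
→ XOR → 00100001100101 = 2149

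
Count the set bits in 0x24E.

0x24E = 1001001110
Count the 1s: 1 + 1 + 1 + 1 + 1 = 5

5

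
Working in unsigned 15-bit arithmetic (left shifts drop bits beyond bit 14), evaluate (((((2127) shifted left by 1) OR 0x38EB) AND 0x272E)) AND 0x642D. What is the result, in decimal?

2127 = 000100001001111
→ shifted left by 1 (mod 2^15) → 001000010011110 = 4254
0x38EB = 011100011101011
→ OR → 011100011111111 = 14591
0x272E = 010011100101110
→ AND → 010000000101110 = 8238
0x642D = 110010000101101
→ AND → 010000000101100 = 8236

8236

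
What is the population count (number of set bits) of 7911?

10

7911 = 1111011100111
Count the 1s: 1 + 1 + 1 + 1 + 1 + 1 + 1 + 1 + 1 + 1 = 10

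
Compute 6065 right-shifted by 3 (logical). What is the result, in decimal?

6065 = 1011110110001
shift right by 3 → 0001011110110 = 758
(equivalently, floor(6065 / 8))

758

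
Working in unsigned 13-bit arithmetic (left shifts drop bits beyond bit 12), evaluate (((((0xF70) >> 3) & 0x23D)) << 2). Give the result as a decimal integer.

176

0xF70 = 0111101110000
→ >> 3 → 0000111101110 = 494
0x23D = 0001000111101
→ & → 0000000101100 = 44
→ << 2 (mod 2^13) → 0000010110000 = 176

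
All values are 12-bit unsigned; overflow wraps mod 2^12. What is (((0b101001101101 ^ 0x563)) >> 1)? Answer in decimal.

1927

0b101001101101 = 101001101101
0x563 = 010101100011
→ ^ → 111100001110 = 3854
→ >> 1 → 011110000111 = 1927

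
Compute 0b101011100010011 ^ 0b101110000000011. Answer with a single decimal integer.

a = 101011100010011
b = 101110000000011
XOR → 000101100010000 = 2832

2832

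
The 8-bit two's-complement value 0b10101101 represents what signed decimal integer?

pattern = 10101101 (MSB is 1 ⇒ negative)
Invert: 01010010, add 1 → 01010011 = 83, so the value is -83.
(Equivalently: 173 - 2^8 = 173 - 256 = -83.)

-83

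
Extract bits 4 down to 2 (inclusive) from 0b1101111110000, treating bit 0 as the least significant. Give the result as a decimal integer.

v = 1101111110000
Shift right by 2: 11011111100
Mask low 3 bits: 100 = 4

4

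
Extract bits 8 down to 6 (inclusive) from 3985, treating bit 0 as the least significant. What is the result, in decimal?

6

v = 0111110010001
Shift right by 6: 0111110
Mask low 3 bits: 110 = 6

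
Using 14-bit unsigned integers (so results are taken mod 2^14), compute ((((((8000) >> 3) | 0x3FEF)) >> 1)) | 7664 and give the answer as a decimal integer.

8000 = 01111101000000
→ >> 3 → 00001111101000 = 1000
0x3FEF = 11111111101111
→ | → 11111111101111 = 16367
→ >> 1 → 01111111110111 = 8183
7664 = 01110111110000
→ | → 01111111110111 = 8183

8183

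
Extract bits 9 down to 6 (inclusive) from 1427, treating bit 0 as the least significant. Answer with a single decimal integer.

v = 10110010011
Shift right by 6: 10110
Mask low 4 bits: 0110 = 6

6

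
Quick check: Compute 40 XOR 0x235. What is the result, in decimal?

40 = 0000101000
0x235 = 1000110101
XOR → 1000011101 = 541

541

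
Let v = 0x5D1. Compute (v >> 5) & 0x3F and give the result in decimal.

46

v = 10111010001
Shift right by 5: 101110
Mask low 6 bits: 101110 = 46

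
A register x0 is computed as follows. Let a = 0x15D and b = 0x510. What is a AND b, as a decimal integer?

272

0x15D = 00101011101
0x510 = 10100010000
AND → 00100010000 = 272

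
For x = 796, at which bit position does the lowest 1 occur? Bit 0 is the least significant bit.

2

796 = 1100011100
Trailing zeros: 2, so the lowest set bit is bit 2 (value 4).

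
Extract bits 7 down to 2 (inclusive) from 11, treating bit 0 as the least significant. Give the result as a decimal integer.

v = 000001011
Shift right by 2: 0000010
Mask low 6 bits: 000010 = 2

2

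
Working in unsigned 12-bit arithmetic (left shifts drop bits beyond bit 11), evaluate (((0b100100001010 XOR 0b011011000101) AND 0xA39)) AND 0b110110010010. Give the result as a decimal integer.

0b100100001010 = 100100001010
0b011011000101 = 011011000101
→ XOR → 111111001111 = 4047
0xA39 = 101000111001
→ AND → 101000001001 = 2569
0b110110010010 = 110110010010
→ AND → 100000000000 = 2048

2048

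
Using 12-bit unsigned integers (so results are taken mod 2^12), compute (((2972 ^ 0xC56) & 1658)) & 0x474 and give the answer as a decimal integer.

2972 = 101110011100
0xC56 = 110001010110
→ ^ → 011111001010 = 1994
1658 = 011001111010
→ & → 011001001010 = 1610
0x474 = 010001110100
→ & → 010001000000 = 1088

1088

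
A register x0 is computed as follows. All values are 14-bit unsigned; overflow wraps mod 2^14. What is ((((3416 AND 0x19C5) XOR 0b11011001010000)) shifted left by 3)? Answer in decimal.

14464

3416 = 00110101011000
0x19C5 = 01100111000101
→ AND → 00100101000000 = 2368
0b11011001010000 = 11011001010000
→ XOR → 11111100010000 = 16144
→ shifted left by 3 (mod 2^14) → 11100010000000 = 14464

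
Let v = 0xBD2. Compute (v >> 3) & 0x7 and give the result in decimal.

2

v = 0101111010010
Shift right by 3: 0101111010
Mask low 3 bits: 010 = 2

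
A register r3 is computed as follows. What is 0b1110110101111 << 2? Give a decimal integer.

30396

x = 001110110101111
shift left by 2 → 111011010111100 = 30396
(equivalently, 7599 × 2^2 = 7599 × 4)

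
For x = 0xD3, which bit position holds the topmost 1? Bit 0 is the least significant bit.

7

0xD3 = 11010011
The topmost 1 is at position 7 (since 2^7 = 128 ≤ 211 < 256).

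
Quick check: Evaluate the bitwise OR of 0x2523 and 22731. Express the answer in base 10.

32235

0x2523 = 010010100100011
22731 = 101100011001011
 OR → 111110111101011 = 32235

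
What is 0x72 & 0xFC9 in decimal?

64

0x72 = 000001110010
0xFC9 = 111111001001
AND → 000001000000 = 64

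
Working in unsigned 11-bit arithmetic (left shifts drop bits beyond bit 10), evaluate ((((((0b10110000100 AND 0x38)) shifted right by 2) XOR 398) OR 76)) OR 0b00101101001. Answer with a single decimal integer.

0b10110000100 = 10110000100
0x38 = 00000111000
→ AND → 00000000000 = 0
→ shifted right by 2 → 00000000000 = 0
398 = 00110001110
→ XOR → 00110001110 = 398
76 = 00001001100
→ OR → 00111001110 = 462
0b00101101001 = 00101101001
→ OR → 00111101111 = 495

495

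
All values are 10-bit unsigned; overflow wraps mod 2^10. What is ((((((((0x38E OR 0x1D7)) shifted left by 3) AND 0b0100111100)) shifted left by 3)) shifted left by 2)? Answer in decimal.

0x38E = 1110001110
0x1D7 = 0111010111
→ OR → 1111011111 = 991
→ shifted left by 3 (mod 2^10) → 1011111000 = 760
0b0100111100 = 0100111100
→ AND → 0000111000 = 56
→ shifted left by 3 (mod 2^10) → 0111000000 = 448
→ shifted left by 2 (mod 2^10) → 1100000000 = 768

768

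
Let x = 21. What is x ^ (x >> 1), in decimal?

31

x = 10101 = 21
x>>1 = 01010
XOR  = 11111 = 31
(x ^ (x >> 1) gives the standard binary-reflected Gray code of x.)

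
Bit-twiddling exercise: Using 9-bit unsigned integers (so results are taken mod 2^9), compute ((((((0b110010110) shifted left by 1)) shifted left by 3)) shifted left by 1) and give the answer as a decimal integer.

0b110010110 = 110010110
→ shifted left by 1 (mod 2^9) → 100101100 = 300
→ shifted left by 3 (mod 2^9) → 101100000 = 352
→ shifted left by 1 (mod 2^9) → 011000000 = 192

192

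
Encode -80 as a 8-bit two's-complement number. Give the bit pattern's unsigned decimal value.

176

80 in 8 bits: 01010000
Invert: 10101111
Add 1:  10110000 = 176
(Check: 2^8 - 80 = 256 - 80 = 176.)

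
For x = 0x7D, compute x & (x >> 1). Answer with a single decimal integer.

60

x = 1111101 = 125
x>>1 = 0111110
AND  = 0111100 = 60
(x & (x >> 1) has a 1 wherever x has two consecutive 1 bits.)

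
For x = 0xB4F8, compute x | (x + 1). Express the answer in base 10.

46329

x = 1011010011111000 = 46328
x + 1 = 1011010011111001
OR    = 1011010011111001 = 46329
(x | (x + 1) sets the lowest cleared bit.)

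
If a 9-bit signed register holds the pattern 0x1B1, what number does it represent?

-79

pattern = 110110001 (MSB is 1 ⇒ negative)
Invert: 001001110, add 1 → 001001111 = 79, so the value is -79.
(Equivalently: 433 - 2^9 = 433 - 512 = -79.)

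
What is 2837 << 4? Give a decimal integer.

2837 = 0000101100010101
shift left by 4 → 1011000101010000 = 45392
(equivalently, 2837 × 2^4 = 2837 × 16)

45392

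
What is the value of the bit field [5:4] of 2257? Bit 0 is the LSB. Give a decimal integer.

v = 0100011010001
Shift right by 4: 010001101
Mask low 2 bits: 01 = 1

1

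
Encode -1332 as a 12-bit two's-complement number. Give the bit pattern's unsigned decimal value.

1332 in 12 bits: 010100110100
Invert: 101011001011
Add 1:  101011001100 = 2764
(Check: 2^12 - 1332 = 4096 - 1332 = 2764.)

2764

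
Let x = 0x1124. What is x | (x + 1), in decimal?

x = 1000100100100 = 4388
x + 1 = 1000100100101
OR    = 1000100100101 = 4389
(x | (x + 1) sets the lowest cleared bit.)

4389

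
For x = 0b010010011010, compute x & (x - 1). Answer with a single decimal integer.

1176

x = 10010011010 = 1178
x - 1 = 10010011001
AND   = 10010011000 = 1176
(x & (x - 1) clears the lowest set bit of x.)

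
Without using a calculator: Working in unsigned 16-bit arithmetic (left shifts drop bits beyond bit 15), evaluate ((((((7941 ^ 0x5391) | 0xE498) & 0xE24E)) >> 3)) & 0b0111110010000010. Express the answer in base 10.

7168

7941 = 0001111100000101
0x5391 = 0101001110010001
→ ^ → 0100110010010100 = 19604
0xE498 = 1110010010011000
→ | → 1110110010011100 = 60572
0xE24E = 1110001001001110
→ & → 1110000000001100 = 57356
→ >> 3 → 0001110000000001 = 7169
0b0111110010000010 = 0111110010000010
→ & → 0001110000000000 = 7168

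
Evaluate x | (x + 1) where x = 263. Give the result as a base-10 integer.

x = 100000111 = 263
x + 1 = 100001000
OR    = 100001111 = 271
(x | (x + 1) sets the lowest cleared bit.)

271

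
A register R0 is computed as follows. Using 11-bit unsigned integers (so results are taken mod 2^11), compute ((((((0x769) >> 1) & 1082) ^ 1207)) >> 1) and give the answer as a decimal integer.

579

0x769 = 11101101001
→ >> 1 → 01110110100 = 948
1082 = 10000111010
→ & → 00000110000 = 48
1207 = 10010110111
→ ^ → 10010000111 = 1159
→ >> 1 → 01001000011 = 579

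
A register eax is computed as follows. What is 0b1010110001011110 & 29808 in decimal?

a = 1010110001011110
29808 = 0111010001110000
AND → 0010010001010000 = 9296

9296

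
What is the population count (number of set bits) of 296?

296 = 100101000
Count the 1s: 1 + 1 + 1 = 3

3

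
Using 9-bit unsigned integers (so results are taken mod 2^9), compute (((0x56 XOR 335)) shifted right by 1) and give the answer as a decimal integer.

0x56 = 001010110
335 = 101001111
→ XOR → 100011001 = 281
→ shifted right by 1 → 010001100 = 140

140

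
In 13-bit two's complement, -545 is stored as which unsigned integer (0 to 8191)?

545 in 13 bits: 0001000100001
Invert: 1110111011110
Add 1:  1110111011111 = 7647
(Check: 2^13 - 545 = 8192 - 545 = 7647.)

7647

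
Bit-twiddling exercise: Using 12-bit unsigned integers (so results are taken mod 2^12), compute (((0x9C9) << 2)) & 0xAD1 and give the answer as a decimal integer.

512

0x9C9 = 100111001001
→ << 2 (mod 2^12) → 011100100100 = 1828
0xAD1 = 101011010001
→ & → 001000000000 = 512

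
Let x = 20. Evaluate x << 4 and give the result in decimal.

320

20 = 000010100
shift left by 4 → 101000000 = 320
(equivalently, 20 × 2^4 = 20 × 16)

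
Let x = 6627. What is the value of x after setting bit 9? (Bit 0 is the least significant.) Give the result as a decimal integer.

7139

x = 01100111100011
bit 9 is currently 0; set it via x | (1 << 9) = x | 512
→ 01101111100011 = 7139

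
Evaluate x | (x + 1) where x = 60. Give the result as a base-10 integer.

61

x = 111100 = 60
x + 1 = 111101
OR    = 111101 = 61
(x | (x + 1) sets the lowest cleared bit.)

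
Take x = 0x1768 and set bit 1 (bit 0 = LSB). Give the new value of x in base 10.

x = 1011101101000
bit 1 is currently 0; set it via x | (1 << 1) = x | 2
→ 1011101101010 = 5994

5994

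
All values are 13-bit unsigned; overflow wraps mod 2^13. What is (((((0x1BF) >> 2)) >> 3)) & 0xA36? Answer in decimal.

0x1BF = 0000110111111
→ >> 2 → 0000001101111 = 111
→ >> 3 → 0000000001101 = 13
0xA36 = 0101000110110
→ & → 0000000000100 = 4

4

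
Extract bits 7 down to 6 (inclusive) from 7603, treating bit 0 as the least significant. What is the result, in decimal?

2

v = 001110110110011
Shift right by 6: 001110110
Mask low 2 bits: 10 = 2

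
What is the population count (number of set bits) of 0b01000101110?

5

n = 1000101110
Count the 1s: 1 + 1 + 1 + 1 + 1 = 5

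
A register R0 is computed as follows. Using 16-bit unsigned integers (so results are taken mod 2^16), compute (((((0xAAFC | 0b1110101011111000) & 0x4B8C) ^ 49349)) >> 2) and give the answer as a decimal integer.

8850

0xAAFC = 1010101011111100
0b1110101011111000 = 1110101011111000
→ | → 1110101011111100 = 60156
0x4B8C = 0100101110001100
→ & → 0100101010001100 = 19084
49349 = 1100000011000101
→ ^ → 1000101001001001 = 35401
→ >> 2 → 0010001010010010 = 8850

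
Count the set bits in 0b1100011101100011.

9

n = 1100011101100011
Count the 1s: 1 + 1 + 1 + 1 + 1 + 1 + 1 + 1 + 1 = 9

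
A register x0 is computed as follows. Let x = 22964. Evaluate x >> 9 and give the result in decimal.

44

22964 = 101100110110100
shift right by 9 → 000000000101100 = 44
(equivalently, floor(22964 / 512))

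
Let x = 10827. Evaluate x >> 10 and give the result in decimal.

10

10827 = 10101001001011
shift right by 10 → 00000000001010 = 10
(equivalently, floor(10827 / 1024))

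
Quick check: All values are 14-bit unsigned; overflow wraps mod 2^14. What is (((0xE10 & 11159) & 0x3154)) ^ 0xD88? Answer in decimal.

0xE10 = 00111000010000
11159 = 10101110010111
→ & → 00101000010000 = 2576
0x3154 = 11000101010100
→ & → 00000000010000 = 16
0xD88 = 00110110001000
→ ^ → 00110110011000 = 3480

3480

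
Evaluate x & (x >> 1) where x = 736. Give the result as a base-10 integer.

96

x = 1011100000 = 736
x>>1 = 0101110000
AND  = 0001100000 = 96
(x & (x >> 1) has a 1 wherever x has two consecutive 1 bits.)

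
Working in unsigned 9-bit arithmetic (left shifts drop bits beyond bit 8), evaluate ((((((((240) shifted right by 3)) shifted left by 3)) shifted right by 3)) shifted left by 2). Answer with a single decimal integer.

120

240 = 011110000
→ shifted right by 3 → 000011110 = 30
→ shifted left by 3 (mod 2^9) → 011110000 = 240
→ shifted right by 3 → 000011110 = 30
→ shifted left by 2 (mod 2^9) → 001111000 = 120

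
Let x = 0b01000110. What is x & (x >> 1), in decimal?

2

x = 1000110 = 70
x>>1 = 0100011
AND  = 0000010 = 2
(x & (x >> 1) has a 1 wherever x has two consecutive 1 bits.)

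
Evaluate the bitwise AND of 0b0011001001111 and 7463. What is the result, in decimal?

1031

a = 0011001001111
7463 = 1110100100111
AND → 0010000000111 = 1031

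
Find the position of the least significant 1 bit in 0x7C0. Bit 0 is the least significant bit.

0x7C0 = 11111000000
Trailing zeros: 6, so the lowest set bit is bit 6 (value 64).

6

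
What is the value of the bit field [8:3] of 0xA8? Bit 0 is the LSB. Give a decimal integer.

21

v = 010101000
Shift right by 3: 010101
Mask low 6 bits: 010101 = 21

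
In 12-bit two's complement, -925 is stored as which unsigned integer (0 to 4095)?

925 in 12 bits: 001110011101
Invert: 110001100010
Add 1:  110001100011 = 3171
(Check: 2^12 - 925 = 4096 - 925 = 3171.)

3171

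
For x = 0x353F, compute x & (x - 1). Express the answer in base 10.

13630

x = 11010100111111 = 13631
x - 1 = 11010100111110
AND   = 11010100111110 = 13630
(x & (x - 1) clears the lowest set bit of x.)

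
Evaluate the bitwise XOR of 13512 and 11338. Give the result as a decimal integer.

6274

13512 = 11010011001000
11338 = 10110001001010
XOR → 01100010000010 = 6274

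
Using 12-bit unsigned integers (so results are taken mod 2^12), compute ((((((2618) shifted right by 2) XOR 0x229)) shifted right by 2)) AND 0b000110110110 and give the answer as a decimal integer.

32

2618 = 101000111010
→ shifted right by 2 → 001010001110 = 654
0x229 = 001000101001
→ XOR → 000010100111 = 167
→ shifted right by 2 → 000000101001 = 41
0b000110110110 = 000110110110
→ AND → 000000100000 = 32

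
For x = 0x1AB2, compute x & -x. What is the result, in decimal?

x = 1101010110010 = 6834
-x (two's complement) = …0010101001110
AND   = 0000000000010 = 2
(x & -x isolates the lowest set bit of x.)

2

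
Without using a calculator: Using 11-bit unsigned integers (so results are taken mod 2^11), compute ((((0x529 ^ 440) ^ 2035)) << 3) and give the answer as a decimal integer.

0x529 = 10100101001
440 = 00110111000
→ ^ → 10010010001 = 1169
2035 = 11111110011
→ ^ → 01101100010 = 866
→ << 3 (mod 2^11) → 01100010000 = 784

784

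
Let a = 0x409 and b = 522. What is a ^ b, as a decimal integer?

0x409 = 10000001001
522 = 01000001010
XOR → 11000000011 = 1539

1539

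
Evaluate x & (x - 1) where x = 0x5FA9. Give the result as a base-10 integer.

24488

x = 101111110101001 = 24489
x - 1 = 101111110101000
AND   = 101111110101000 = 24488
(x & (x - 1) clears the lowest set bit of x.)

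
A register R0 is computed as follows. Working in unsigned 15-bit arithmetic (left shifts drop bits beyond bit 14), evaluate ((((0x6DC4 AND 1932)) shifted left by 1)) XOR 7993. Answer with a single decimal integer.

0x6DC4 = 110110111000100
1932 = 000011110001100
→ AND → 000010110000100 = 1412
→ shifted left by 1 (mod 2^15) → 000101100001000 = 2824
7993 = 001111100111001
→ XOR → 001010000110001 = 5169

5169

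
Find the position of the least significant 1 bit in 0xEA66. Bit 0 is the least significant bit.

1

0xEA66 = 1110101001100110
Trailing zeros: 1, so the lowest set bit is bit 1 (value 2).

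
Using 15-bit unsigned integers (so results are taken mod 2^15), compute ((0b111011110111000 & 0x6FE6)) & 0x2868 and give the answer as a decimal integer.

0b111011110111000 = 111011110111000
0x6FE6 = 110111111100110
→ & → 110011110100000 = 26528
0x2868 = 010100001101000
→ & → 010000000100000 = 8224

8224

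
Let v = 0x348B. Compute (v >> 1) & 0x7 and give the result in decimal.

v = 0011010010001011
Shift right by 1: 001101001000101
Mask low 3 bits: 101 = 5

5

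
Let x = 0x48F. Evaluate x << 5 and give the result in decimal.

37344

0x48F = 0000010010001111
shift left by 5 → 1001000111100000 = 37344
(equivalently, 1167 × 2^5 = 1167 × 32)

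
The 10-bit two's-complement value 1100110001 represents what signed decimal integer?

pattern = 1100110001 (MSB is 1 ⇒ negative)
Invert: 0011001110, add 1 → 0011001111 = 207, so the value is -207.
(Equivalently: 817 - 2^10 = 817 - 1024 = -207.)

-207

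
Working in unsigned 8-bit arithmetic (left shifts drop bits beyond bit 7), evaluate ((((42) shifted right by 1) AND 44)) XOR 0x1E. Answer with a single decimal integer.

26

42 = 00101010
→ shifted right by 1 → 00010101 = 21
44 = 00101100
→ AND → 00000100 = 4
0x1E = 00011110
→ XOR → 00011010 = 26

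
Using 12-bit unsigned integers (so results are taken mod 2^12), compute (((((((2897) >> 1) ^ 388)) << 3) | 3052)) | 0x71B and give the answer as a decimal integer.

4095

2897 = 101101010001
→ >> 1 → 010110101000 = 1448
388 = 000110000100
→ ^ → 010000101100 = 1068
→ << 3 (mod 2^12) → 000101100000 = 352
3052 = 101111101100
→ | → 101111101100 = 3052
0x71B = 011100011011
→ | → 111111111111 = 4095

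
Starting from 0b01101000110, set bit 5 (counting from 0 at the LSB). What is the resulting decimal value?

x = 01101000110
bit 5 is currently 0; set it via x | (1 << 5) = x | 32
→ 01101100110 = 870

870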